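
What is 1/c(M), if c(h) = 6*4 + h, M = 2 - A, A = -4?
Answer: 1/30 ≈ 0.033333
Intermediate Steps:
M = 6 (M = 2 - 1*(-4) = 2 + 4 = 6)
c(h) = 24 + h
1/c(M) = 1/(24 + 6) = 1/30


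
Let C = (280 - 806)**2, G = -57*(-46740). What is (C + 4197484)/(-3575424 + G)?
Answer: -1118540/227811 ≈ -4.9100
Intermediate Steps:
G = 2664180
C = 276676 (C = (-526)**2 = 276676)
(C + 4197484)/(-3575424 + G) = (276676 + 4197484)/(-3575424 + 2664180) = 4474160/(-911244) = 4474160*(-1/911244) = -1118540/227811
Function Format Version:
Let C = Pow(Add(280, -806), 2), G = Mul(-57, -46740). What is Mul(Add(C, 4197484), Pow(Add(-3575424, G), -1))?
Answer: Rational(-1118540, 227811) ≈ -4.9100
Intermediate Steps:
G = 2664180
C = 276676 (C = Pow(-526, 2) = 276676)
Mul(Add(C, 4197484), Pow(Add(-3575424, G), -1)) = Mul(Add(276676, 4197484), Pow(Add(-3575424, 2664180), -1)) = Mul(4474160, Pow(-911244, -1)) = Mul(4474160, Rational(-1, 911244)) = Rational(-1118540, 227811)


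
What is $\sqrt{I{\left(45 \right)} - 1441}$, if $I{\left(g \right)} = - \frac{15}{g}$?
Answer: $\frac{2 i \sqrt{3243}}{3} \approx 37.965 i$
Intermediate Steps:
$\sqrt{I{\left(45 \right)} - 1441} = \sqrt{- \frac{15}{45} - 1441} = \sqrt{\left(-15\right) \frac{1}{45} - 1441} = \sqrt{- \frac{1}{3} - 1441} = \sqrt{- \frac{4324}{3}} = \frac{2 i \sqrt{3243}}{3}$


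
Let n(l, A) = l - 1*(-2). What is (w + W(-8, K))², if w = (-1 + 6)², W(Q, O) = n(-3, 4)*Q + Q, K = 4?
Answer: 625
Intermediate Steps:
n(l, A) = 2 + l (n(l, A) = l + 2 = 2 + l)
W(Q, O) = 0 (W(Q, O) = (2 - 3)*Q + Q = -Q + Q = 0)
w = 25 (w = 5² = 25)
(w + W(-8, K))² = (25 + 0)² = 25² = 625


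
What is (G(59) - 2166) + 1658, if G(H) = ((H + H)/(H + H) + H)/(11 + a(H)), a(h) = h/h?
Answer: -503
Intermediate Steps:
a(h) = 1
G(H) = 1/12 + H/12 (G(H) = ((H + H)/(H + H) + H)/(11 + 1) = ((2*H)/((2*H)) + H)/12 = ((2*H)*(1/(2*H)) + H)*(1/12) = (1 + H)*(1/12) = 1/12 + H/12)
(G(59) - 2166) + 1658 = ((1/12 + (1/12)*59) - 2166) + 1658 = ((1/12 + 59/12) - 2166) + 1658 = (5 - 2166) + 1658 = -2161 + 1658 = -503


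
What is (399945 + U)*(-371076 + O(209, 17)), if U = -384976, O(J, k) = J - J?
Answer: -5554636644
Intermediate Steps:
O(J, k) = 0
(399945 + U)*(-371076 + O(209, 17)) = (399945 - 384976)*(-371076 + 0) = 14969*(-371076) = -5554636644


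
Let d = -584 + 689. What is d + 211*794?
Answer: 167639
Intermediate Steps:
d = 105
d + 211*794 = 105 + 211*794 = 105 + 167534 = 167639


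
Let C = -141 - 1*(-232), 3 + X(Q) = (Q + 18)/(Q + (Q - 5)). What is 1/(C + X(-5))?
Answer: 15/1307 ≈ 0.011477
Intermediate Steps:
X(Q) = -3 + (18 + Q)/(-5 + 2*Q) (X(Q) = -3 + (Q + 18)/(Q + (Q - 5)) = -3 + (18 + Q)/(Q + (-5 + Q)) = -3 + (18 + Q)/(-5 + 2*Q))
C = 91 (C = -141 + 232 = 91)
1/(C + X(-5)) = 1/(91 + (33 - 5*(-5))/(-5 + 2*(-5))) = 1/(91 + (33 + 25)/(-5 - 10)) = 1/(91 + 58/(-15)) = 1/(91 - 1/15*58) = 1/(91 - 58/15) = 1/(1307/15) = 15/1307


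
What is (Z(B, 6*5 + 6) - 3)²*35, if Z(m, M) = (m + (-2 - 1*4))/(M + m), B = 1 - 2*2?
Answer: 45360/121 ≈ 374.88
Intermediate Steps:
B = -3 (B = 1 - 4 = -3)
Z(m, M) = (-6 + m)/(M + m) (Z(m, M) = (m + (-2 - 4))/(M + m) = (m - 6)/(M + m) = (-6 + m)/(M + m))
(Z(B, 6*5 + 6) - 3)²*35 = ((-6 - 3)/((6*5 + 6) - 3) - 3)²*35 = (-9/((30 + 6) - 3) - 3)²*35 = (-9/(36 - 3) - 3)²*35 = (-9/33 - 3)²*35 = ((1/33)*(-9) - 3)²*35 = (-3/11 - 3)²*35 = (-36/11)²*35 = (1296/121)*35 = 45360/121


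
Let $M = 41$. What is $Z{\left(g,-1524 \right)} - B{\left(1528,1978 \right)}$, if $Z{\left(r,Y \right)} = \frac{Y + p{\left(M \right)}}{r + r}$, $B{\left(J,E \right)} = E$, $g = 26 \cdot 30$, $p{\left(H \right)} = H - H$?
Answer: $- \frac{257267}{130} \approx -1979.0$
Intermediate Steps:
$p{\left(H \right)} = 0$
$g = 780$
$Z{\left(r,Y \right)} = \frac{Y}{2 r}$ ($Z{\left(r,Y \right)} = \frac{Y + 0}{r + r} = \frac{Y}{2 r}$)
$Z{\left(g,-1524 \right)} - B{\left(1528,1978 \right)} = \frac{1}{2} \left(-1524\right) \frac{1}{780} - 1978 = - \frac{127}{130} - 1978 = - \frac{257267}{130}$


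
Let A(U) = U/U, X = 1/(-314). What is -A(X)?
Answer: -1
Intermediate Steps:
X = -1/314 ≈ -0.0031847
A(U) = 1
-A(X) = -1*1 = -1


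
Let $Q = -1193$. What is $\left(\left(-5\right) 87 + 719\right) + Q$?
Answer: $-909$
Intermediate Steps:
$\left(\left(-5\right) 87 + 719\right) + Q = \left(\left(-5\right) 87 + 719\right) - 1193 = \left(-435 + 719\right) - 1193 = 284 - 1193 = -909$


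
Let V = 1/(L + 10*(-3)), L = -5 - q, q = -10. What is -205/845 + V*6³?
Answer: -37529/4225 ≈ -8.8826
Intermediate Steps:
L = 5 (L = -5 - 1*(-10) = -5 + 10 = 5)
V = -1/25 (V = 1/(5 + 10*(-3)) = 1/(5 - 30) = 1/(-25) = -1/25 ≈ -0.040000)
-205/845 + V*6³ = -205/845 - 1/25*6³ = -205*1/845 - 1/25*216 = -41/169 - 216/25 = -37529/4225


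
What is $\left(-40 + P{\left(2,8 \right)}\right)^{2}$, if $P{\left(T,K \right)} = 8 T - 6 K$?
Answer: $5184$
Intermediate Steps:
$P{\left(T,K \right)} = - 6 K + 8 T$
$\left(-40 + P{\left(2,8 \right)}\right)^{2} = \left(-40 + \left(\left(-6\right) 8 + 8 \cdot 2\right)\right)^{2} = \left(-40 + \left(-48 + 16\right)\right)^{2} = \left(-40 - 32\right)^{2} = \left(-72\right)^{2} = 5184$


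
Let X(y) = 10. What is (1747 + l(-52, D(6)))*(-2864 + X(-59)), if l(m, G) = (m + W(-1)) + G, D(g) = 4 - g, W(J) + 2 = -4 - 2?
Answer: -4808990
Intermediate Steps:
W(J) = -8 (W(J) = -2 + (-4 - 2) = -2 - 6 = -8)
l(m, G) = -8 + G + m (l(m, G) = (m - 8) + G = (-8 + m) + G = -8 + G + m)
(1747 + l(-52, D(6)))*(-2864 + X(-59)) = (1747 + (-8 + (4 - 1*6) - 52))*(-2864 + 10) = (1747 + (-8 + (4 - 6) - 52))*(-2854) = (1747 + (-8 - 2 - 52))*(-2854) = (1747 - 62)*(-2854) = 1685*(-2854) = -4808990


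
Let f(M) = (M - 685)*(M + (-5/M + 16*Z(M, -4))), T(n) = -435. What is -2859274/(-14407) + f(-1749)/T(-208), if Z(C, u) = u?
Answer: -109018546018306/10961061705 ≈ -9946.0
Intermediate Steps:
f(M) = (-685 + M)*(-64 + M - 5/M) (f(M) = (M - 685)*(M + (-5/M + 16*(-4))) = (-685 + M)*(M + (-5/M - 64)) = (-685 + M)*(M + (-64 - 5/M)) = (-685 + M)*(-64 + M - 5/M))
-2859274/(-14407) + f(-1749)/T(-208) = -2859274/(-14407) + (43835 + (-1749)² - 749*(-1749) + 3425/(-1749))/(-435) = -2859274*(-1/14407) + (43835 + 3059001 + 1310001 + 3425*(-1/1749))*(-1/435) = 2859274/14407 + (43835 + 3059001 + 1310001 - 3425/1749)*(-1/435) = 2859274/14407 + (7718048488/1749)*(-1/435) = 2859274/14407 - 7718048488/760815 = -109018546018306/10961061705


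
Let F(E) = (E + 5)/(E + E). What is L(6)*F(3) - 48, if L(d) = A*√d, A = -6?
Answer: -48 - 8*√6 ≈ -67.596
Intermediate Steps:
F(E) = (5 + E)/(2*E) (F(E) = (5 + E)/((2*E)) = (5 + E)*(1/(2*E)) = (5 + E)/(2*E))
L(d) = -6*√d
L(6)*F(3) - 48 = (-6*√6)*((½)*(5 + 3)/3) - 48 = (-6*√6)*((½)*(⅓)*8) - 48 = -6*√6*(4/3) - 48 = -8*√6 - 48 = -48 - 8*√6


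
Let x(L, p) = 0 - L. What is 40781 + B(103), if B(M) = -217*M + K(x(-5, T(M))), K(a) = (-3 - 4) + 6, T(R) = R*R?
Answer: 18429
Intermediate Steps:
T(R) = R²
x(L, p) = -L
K(a) = -1 (K(a) = -7 + 6 = -1)
B(M) = -1 - 217*M (B(M) = -217*M - 1 = -1 - 217*M)
40781 + B(103) = 40781 + (-1 - 217*103) = 40781 + (-1 - 22351) = 40781 - 22352 = 18429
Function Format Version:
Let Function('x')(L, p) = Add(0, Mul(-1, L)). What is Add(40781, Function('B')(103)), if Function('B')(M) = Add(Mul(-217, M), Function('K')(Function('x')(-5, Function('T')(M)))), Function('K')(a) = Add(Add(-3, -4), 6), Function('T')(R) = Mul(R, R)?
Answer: 18429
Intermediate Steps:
Function('T')(R) = Pow(R, 2)
Function('x')(L, p) = Mul(-1, L)
Function('K')(a) = -1 (Function('K')(a) = Add(-7, 6) = -1)
Function('B')(M) = Add(-1, Mul(-217, M)) (Function('B')(M) = Add(Mul(-217, M), -1) = Add(-1, Mul(-217, M)))
Add(40781, Function('B')(103)) = Add(40781, Add(-1, Mul(-217, 103))) = Add(40781, Add(-1, -22351)) = Add(40781, -22352) = 18429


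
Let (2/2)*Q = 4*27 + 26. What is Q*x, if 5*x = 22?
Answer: 2948/5 ≈ 589.60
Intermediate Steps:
x = 22/5 (x = (⅕)*22 = 22/5 ≈ 4.4000)
Q = 134 (Q = 4*27 + 26 = 108 + 26 = 134)
Q*x = 134*(22/5) = 2948/5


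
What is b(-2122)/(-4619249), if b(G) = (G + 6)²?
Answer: -4477456/4619249 ≈ -0.96930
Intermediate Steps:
b(G) = (6 + G)²
b(-2122)/(-4619249) = (6 - 2122)²/(-4619249) = (-2116)²*(-1/4619249) = 4477456*(-1/4619249) = -4477456/4619249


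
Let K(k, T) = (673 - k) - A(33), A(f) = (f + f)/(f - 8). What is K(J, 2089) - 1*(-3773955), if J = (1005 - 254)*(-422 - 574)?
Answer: 113065534/25 ≈ 4.5226e+6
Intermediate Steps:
J = -747996 (J = 751*(-996) = -747996)
A(f) = 2*f/(-8 + f) (A(f) = (2*f)/(-8 + f) = 2*f/(-8 + f))
K(k, T) = 16759/25 - k (K(k, T) = (673 - k) - 2*33/(-8 + 33) = (673 - k) - 2*33/25 = (673 - k) - 1*66/25 = (673 - k) - 66/25 = 16759/25 - k)
K(J, 2089) - 1*(-3773955) = (16759/25 - 1*(-747996)) - 1*(-3773955) = (16759/25 + 747996) + 3773955 = 18716659/25 + 3773955 = 113065534/25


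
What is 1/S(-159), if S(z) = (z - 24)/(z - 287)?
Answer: 446/183 ≈ 2.4372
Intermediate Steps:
S(z) = (-24 + z)/(-287 + z)
1/S(-159) = 1/((-24 - 159)/(-287 - 159)) = 1/(-183/(-446)) = 1/(-1/446*(-183)) = 1/(183/446) = 446/183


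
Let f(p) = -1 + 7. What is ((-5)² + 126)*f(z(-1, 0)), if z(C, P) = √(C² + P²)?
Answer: 906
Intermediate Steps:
f(p) = 6
((-5)² + 126)*f(z(-1, 0)) = ((-5)² + 126)*6 = (25 + 126)*6 = 151*6 = 906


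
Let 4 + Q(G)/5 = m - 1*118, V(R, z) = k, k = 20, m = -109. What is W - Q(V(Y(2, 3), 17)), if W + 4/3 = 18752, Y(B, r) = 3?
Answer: 59717/3 ≈ 19906.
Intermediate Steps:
W = 56252/3 (W = -4/3 + 18752 = 56252/3 ≈ 18751.)
V(R, z) = 20
Q(G) = -1155 (Q(G) = -20 + 5*(-109 - 1*118) = -20 + 5*(-109 - 118) = -20 + 5*(-227) = -20 - 1135 = -1155)
W - Q(V(Y(2, 3), 17)) = 56252/3 - 1*(-1155) = 56252/3 + 1155 = 59717/3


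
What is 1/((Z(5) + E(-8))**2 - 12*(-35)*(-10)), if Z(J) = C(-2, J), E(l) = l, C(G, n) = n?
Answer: -1/4191 ≈ -0.00023861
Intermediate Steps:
Z(J) = J
1/((Z(5) + E(-8))**2 - 12*(-35)*(-10)) = 1/((5 - 8)**2 - 12*(-35)*(-10)) = 1/((-3)**2 + 420*(-10)) = 1/(9 - 4200) = 1/(-4191) = -1/4191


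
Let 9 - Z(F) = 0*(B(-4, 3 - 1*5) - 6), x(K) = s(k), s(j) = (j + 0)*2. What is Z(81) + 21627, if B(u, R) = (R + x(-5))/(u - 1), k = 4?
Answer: 21636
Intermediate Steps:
s(j) = 2*j (s(j) = j*2 = 2*j)
x(K) = 8 (x(K) = 2*4 = 8)
B(u, R) = (8 + R)/(-1 + u) (B(u, R) = (R + 8)/(u - 1) = (8 + R)/(-1 + u))
Z(F) = 9 (Z(F) = 9 - 0*((8 + (3 - 1*5))/(-1 - 4) - 6) = 9 - 0*((8 + (3 - 5))/(-5) - 6) = 9 - 0*(-(8 - 2)/5 - 6) = 9 - 0*(-1/5*6 - 6) = 9 - 0*(-6/5 - 6) = 9 - 0*(-36)/5 = 9 - 1*0 = 9 + 0 = 9)
Z(81) + 21627 = 9 + 21627 = 21636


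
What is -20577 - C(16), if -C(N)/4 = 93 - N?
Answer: -20269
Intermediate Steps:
C(N) = -372 + 4*N (C(N) = -4*(93 - N) = -372 + 4*N)
-20577 - C(16) = -20577 - (-372 + 4*16) = -20577 - (-372 + 64) = -20577 - 1*(-308) = -20577 + 308 = -20269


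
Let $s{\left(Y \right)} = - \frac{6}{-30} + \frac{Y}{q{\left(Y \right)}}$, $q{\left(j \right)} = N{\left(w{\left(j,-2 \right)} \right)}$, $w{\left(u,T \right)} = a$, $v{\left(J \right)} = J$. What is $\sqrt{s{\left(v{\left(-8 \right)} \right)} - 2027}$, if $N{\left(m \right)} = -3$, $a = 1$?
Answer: $\frac{i \sqrt{455430}}{15} \approx 44.99 i$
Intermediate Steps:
$w{\left(u,T \right)} = 1$
$q{\left(j \right)} = -3$
$s{\left(Y \right)} = \frac{1}{5} - \frac{Y}{3}$ ($s{\left(Y \right)} = - \frac{6}{-30} + \frac{Y}{-3} = \left(-6\right) \left(- \frac{1}{30}\right) + Y \left(- \frac{1}{3}\right) = \frac{1}{5} - \frac{Y}{3}$)
$\sqrt{s{\left(v{\left(-8 \right)} \right)} - 2027} = \sqrt{\left(\frac{1}{5} - - \frac{8}{3}\right) - 2027} = \sqrt{\left(\frac{1}{5} + \frac{8}{3}\right) - 2027} = \sqrt{\frac{43}{15} - 2027} = \sqrt{- \frac{30362}{15}} = \frac{i \sqrt{455430}}{15}$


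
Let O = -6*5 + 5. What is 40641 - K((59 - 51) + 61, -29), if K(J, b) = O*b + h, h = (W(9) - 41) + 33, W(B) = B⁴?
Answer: 33363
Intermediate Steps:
O = -25 (O = -30 + 5 = -25)
h = 6553 (h = (9⁴ - 41) + 33 = (6561 - 41) + 33 = 6520 + 33 = 6553)
K(J, b) = 6553 - 25*b (K(J, b) = -25*b + 6553 = 6553 - 25*b)
40641 - K((59 - 51) + 61, -29) = 40641 - (6553 - 25*(-29)) = 40641 - (6553 + 725) = 40641 - 1*7278 = 40641 - 7278 = 33363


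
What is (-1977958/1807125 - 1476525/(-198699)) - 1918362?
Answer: -229610502658360589/119691310125 ≈ -1.9184e+6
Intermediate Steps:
(-1977958/1807125 - 1476525/(-198699)) - 1918362 = (-1977958*1/1807125 - 1476525*(-1/198699)) - 1918362 = (-1977958/1807125 + 492175/66233) - 1918362 = 758415654661/119691310125 - 1918362 = -229610502658360589/119691310125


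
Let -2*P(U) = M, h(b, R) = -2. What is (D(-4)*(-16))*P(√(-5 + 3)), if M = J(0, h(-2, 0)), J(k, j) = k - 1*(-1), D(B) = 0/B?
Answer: 0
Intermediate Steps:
D(B) = 0
J(k, j) = 1 + k (J(k, j) = k + 1 = 1 + k)
M = 1 (M = 1 + 0 = 1)
P(U) = -½ (P(U) = -½*1 = -½)
(D(-4)*(-16))*P(√(-5 + 3)) = (0*(-16))*(-½) = 0*(-½) = 0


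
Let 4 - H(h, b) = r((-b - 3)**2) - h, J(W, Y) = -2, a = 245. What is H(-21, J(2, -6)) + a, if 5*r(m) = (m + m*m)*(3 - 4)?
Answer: 1142/5 ≈ 228.40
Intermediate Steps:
r(m) = -m/5 - m**2/5 (r(m) = ((m + m*m)*(3 - 4))/5 = ((m + m**2)*(-1))/5 = (-m - m**2)/5 = -m/5 - m**2/5)
H(h, b) = 4 + h + (-3 - b)**2*(1 + (-3 - b)**2)/5 (H(h, b) = 4 - (-(-b - 3)**2*(1 + (-b - 3)**2)/5 - h) = 4 - (-(-3 - b)**2*(1 + (-3 - b)**2)/5 - h) = 4 - (-h - (-3 - b)**2*(1 + (-3 - b)**2)/5) = 4 + (h + (-3 - b)**2*(1 + (-3 - b)**2)/5) = 4 + h + (-3 - b)**2*(1 + (-3 - b)**2)/5)
H(-21, J(2, -6)) + a = (4 - 21 + (3 - 2)**2*(1 + (3 - 2)**2)/5) + 245 = (4 - 21 + (1/5)*1**2*(1 + 1**2)) + 245 = (4 - 21 + (1/5)*1*(1 + 1)) + 245 = (4 - 21 + (1/5)*1*2) + 245 = (4 - 21 + 2/5) + 245 = -83/5 + 245 = 1142/5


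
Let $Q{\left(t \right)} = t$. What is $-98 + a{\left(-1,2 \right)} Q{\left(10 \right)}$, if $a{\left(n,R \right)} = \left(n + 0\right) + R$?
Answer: $-88$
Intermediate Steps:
$a{\left(n,R \right)} = R + n$ ($a{\left(n,R \right)} = n + R = R + n$)
$-98 + a{\left(-1,2 \right)} Q{\left(10 \right)} = -98 + \left(2 - 1\right) 10 = -98 + 1 \cdot 10 = -98 + 10 = -88$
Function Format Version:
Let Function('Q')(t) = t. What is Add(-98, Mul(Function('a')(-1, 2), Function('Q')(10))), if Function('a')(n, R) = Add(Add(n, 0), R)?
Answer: -88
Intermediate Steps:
Function('a')(n, R) = Add(R, n) (Function('a')(n, R) = Add(n, R) = Add(R, n))
Add(-98, Mul(Function('a')(-1, 2), Function('Q')(10))) = Add(-98, Mul(Add(2, -1), 10)) = Add(-98, Mul(1, 10)) = Add(-98, 10) = -88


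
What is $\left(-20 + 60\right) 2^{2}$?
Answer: $160$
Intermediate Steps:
$\left(-20 + 60\right) 2^{2} = 40 \cdot 4 = 160$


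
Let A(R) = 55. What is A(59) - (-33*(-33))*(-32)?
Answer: 34903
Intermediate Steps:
A(59) - (-33*(-33))*(-32) = 55 - (-33*(-33))*(-32) = 55 - 1089*(-32) = 55 - 1*(-34848) = 55 + 34848 = 34903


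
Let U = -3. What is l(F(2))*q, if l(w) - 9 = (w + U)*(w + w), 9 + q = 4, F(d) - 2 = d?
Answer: -85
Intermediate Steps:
F(d) = 2 + d
q = -5 (q = -9 + 4 = -5)
l(w) = 9 + 2*w*(-3 + w) (l(w) = 9 + (w - 3)*(w + w) = 9 + (-3 + w)*(2*w) = 9 + 2*w*(-3 + w))
l(F(2))*q = (9 - 6*(2 + 2) + 2*(2 + 2)²)*(-5) = (9 - 6*4 + 2*4²)*(-5) = (9 - 24 + 2*16)*(-5) = (9 - 24 + 32)*(-5) = 17*(-5) = -85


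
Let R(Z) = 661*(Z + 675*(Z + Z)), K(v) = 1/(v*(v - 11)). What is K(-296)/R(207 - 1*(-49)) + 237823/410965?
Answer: 4940611598023122261/8537519270135367680 ≈ 0.57869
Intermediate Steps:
K(v) = 1/(v*(-11 + v))
R(Z) = 893011*Z (R(Z) = 661*(Z + 675*(2*Z)) = 661*(Z + 1350*Z) = 661*(1351*Z) = 893011*Z)
K(-296)/R(207 - 1*(-49)) + 237823/410965 = (1/((-296)*(-11 - 296)))/((893011*(207 - 1*(-49)))) + 237823/410965 = (-1/296/(-307))/((893011*(207 + 49))) + 237823*(1/410965) = (-1/296*(-1/307))/((893011*256)) + 237823/410965 = (1/90872)/228610816 + 237823/410965 = (1/90872)*(1/228610816) + 237823/410965 = 1/20774322071552 + 237823/410965 = 4940611598023122261/8537519270135367680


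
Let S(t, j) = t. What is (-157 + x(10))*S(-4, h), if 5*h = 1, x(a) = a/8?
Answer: 623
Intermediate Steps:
x(a) = a/8 (x(a) = a*(⅛) = a/8)
h = ⅕ (h = (⅕)*1 = ⅕ ≈ 0.20000)
(-157 + x(10))*S(-4, h) = (-157 + (⅛)*10)*(-4) = (-157 + 5/4)*(-4) = -623/4*(-4) = 623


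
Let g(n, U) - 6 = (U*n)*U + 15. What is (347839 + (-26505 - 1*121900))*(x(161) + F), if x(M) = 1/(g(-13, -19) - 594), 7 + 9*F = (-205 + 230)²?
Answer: 36057434527/2633 ≈ 1.3694e+7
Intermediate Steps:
g(n, U) = 21 + n*U² (g(n, U) = 6 + ((U*n)*U + 15) = 6 + (n*U² + 15) = 6 + (15 + n*U²) = 21 + n*U²)
F = 206/3 (F = -7/9 + (-205 + 230)²/9 = -7/9 + (⅑)*25² = -7/9 + (⅑)*625 = -7/9 + 625/9 = 206/3 ≈ 68.667)
x(M) = -1/5266 (x(M) = 1/((21 - 13*(-19)²) - 594) = 1/((21 - 13*361) - 594) = 1/((21 - 4693) - 594) = 1/(-4672 - 594) = 1/(-5266) = -1/5266)
(347839 + (-26505 - 1*121900))*(x(161) + F) = (347839 + (-26505 - 1*121900))*(-1/5266 + 206/3) = (347839 + (-26505 - 121900))*(1084793/15798) = (347839 - 148405)*(1084793/15798) = 199434*(1084793/15798) = 36057434527/2633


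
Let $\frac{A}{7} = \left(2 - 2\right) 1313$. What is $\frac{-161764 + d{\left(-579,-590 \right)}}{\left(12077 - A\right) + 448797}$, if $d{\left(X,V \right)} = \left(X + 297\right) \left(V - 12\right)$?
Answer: $\frac{4000}{230437} \approx 0.017358$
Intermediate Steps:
$A = 0$ ($A = 7 \left(2 - 2\right) 1313 = 7 \cdot 0 \cdot 1313 = 7 \cdot 0 = 0$)
$d{\left(X,V \right)} = \left(-12 + V\right) \left(297 + X\right)$ ($d{\left(X,V \right)} = \left(297 + X\right) \left(-12 + V\right) = \left(-12 + V\right) \left(297 + X\right)$)
$\frac{-161764 + d{\left(-579,-590 \right)}}{\left(12077 - A\right) + 448797} = \frac{-161764 - -169764}{\left(12077 - 0\right) + 448797} = \frac{-161764 + \left(-3564 + 6948 - 175230 + 341610\right)}{\left(12077 + 0\right) + 448797} = \frac{-161764 + 169764}{12077 + 448797} = \frac{8000}{460874} = 8000 \cdot \frac{1}{460874} = \frac{4000}{230437}$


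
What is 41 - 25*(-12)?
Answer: 341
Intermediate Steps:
41 - 25*(-12) = 41 + 300 = 341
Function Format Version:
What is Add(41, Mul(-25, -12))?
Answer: 341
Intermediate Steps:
Add(41, Mul(-25, -12)) = Add(41, 300) = 341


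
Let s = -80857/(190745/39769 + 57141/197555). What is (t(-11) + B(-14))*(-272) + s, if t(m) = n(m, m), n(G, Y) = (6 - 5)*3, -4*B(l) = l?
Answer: -705898821451587/39955068904 ≈ -17667.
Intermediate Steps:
B(l) = -l/4
n(G, Y) = 3 (n(G, Y) = 1*3 = 3)
t(m) = 3
s = -635258259629315/39955068904 (s = -80857/(190745*(1/39769) + 57141*(1/197555)) = -80857/(190745/39769 + 57141/197555) = -80857/39955068904/7856564795 = -80857*7856564795/39955068904 = -635258259629315/39955068904 ≈ -15899.)
(t(-11) + B(-14))*(-272) + s = (3 - ¼*(-14))*(-272) - 635258259629315/39955068904 = (3 + 7/2)*(-272) - 635258259629315/39955068904 = (13/2)*(-272) - 635258259629315/39955068904 = -1768 - 635258259629315/39955068904 = -705898821451587/39955068904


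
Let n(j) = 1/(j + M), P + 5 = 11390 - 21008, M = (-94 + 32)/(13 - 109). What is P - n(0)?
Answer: -298361/31 ≈ -9624.5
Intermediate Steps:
M = 31/48 (M = -62/(-96) = -62*(-1/96) = 31/48 ≈ 0.64583)
P = -9623 (P = -5 + (11390 - 21008) = -5 - 9618 = -9623)
n(j) = 1/(31/48 + j) (n(j) = 1/(j + 31/48) = 1/(31/48 + j))
P - n(0) = -9623 - 48/(31 + 48*0) = -9623 - 48/(31 + 0) = -9623 - 48/31 = -298361/31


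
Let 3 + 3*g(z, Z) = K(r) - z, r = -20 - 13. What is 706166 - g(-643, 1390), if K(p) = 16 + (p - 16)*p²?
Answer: 2171203/3 ≈ 7.2373e+5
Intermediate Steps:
r = -33
K(p) = 16 + p²*(-16 + p) (K(p) = 16 + (-16 + p)*p² = 16 + p²*(-16 + p))
g(z, Z) = -53348/3 - z/3 (g(z, Z) = -1 + ((16 + (-33)³ - 16*(-33)²) - z)/3 = -1 + ((16 - 35937 - 16*1089) - z)/3 = -1 + ((16 - 35937 - 17424) - z)/3 = -1 + (-53345 - z)/3 = -1 + (-53345/3 - z/3) = -53348/3 - z/3)
706166 - g(-643, 1390) = 706166 - (-53348/3 - ⅓*(-643)) = 706166 - (-53348/3 + 643/3) = 706166 - 1*(-52705/3) = 706166 + 52705/3 = 2171203/3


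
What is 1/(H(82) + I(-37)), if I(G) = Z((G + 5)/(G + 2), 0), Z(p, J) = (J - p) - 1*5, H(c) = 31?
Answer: 35/878 ≈ 0.039863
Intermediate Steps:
Z(p, J) = -5 + J - p (Z(p, J) = (J - p) - 5 = -5 + J - p)
I(G) = -5 - (5 + G)/(2 + G) (I(G) = -5 + 0 - (G + 5)/(G + 2) = -5 + 0 - (5 + G)/(2 + G) = -5 - (5 + G)/(2 + G))
1/(H(82) + I(-37)) = 1/(31 + 3*(-5 - 2*(-37))/(2 - 37)) = 1/(31 + 3*(-5 + 74)/(-35)) = 1/(31 + 3*(-1/35)*69) = 1/(31 - 207/35) = 1/(878/35) = 35/878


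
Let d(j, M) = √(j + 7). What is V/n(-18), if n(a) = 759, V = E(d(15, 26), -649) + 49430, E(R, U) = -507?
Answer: 48923/759 ≈ 64.457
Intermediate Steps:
d(j, M) = √(7 + j)
V = 48923 (V = -507 + 49430 = 48923)
V/n(-18) = 48923/759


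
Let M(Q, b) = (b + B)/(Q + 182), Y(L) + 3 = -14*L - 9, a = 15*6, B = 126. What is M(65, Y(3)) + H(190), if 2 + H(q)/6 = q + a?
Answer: 412068/247 ≈ 1668.3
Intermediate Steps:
a = 90
H(q) = 528 + 6*q (H(q) = -12 + 6*(q + 90) = -12 + 6*(90 + q) = -12 + (540 + 6*q) = 528 + 6*q)
Y(L) = -12 - 14*L (Y(L) = -3 + (-14*L - 9) = -3 + (-9 - 14*L) = -12 - 14*L)
M(Q, b) = (126 + b)/(182 + Q) (M(Q, b) = (b + 126)/(Q + 182) = (126 + b)/(182 + Q))
M(65, Y(3)) + H(190) = (126 + (-12 - 14*3))/(182 + 65) + (528 + 6*190) = (126 + (-12 - 42))/247 + (528 + 1140) = (126 - 54)/247 + 1668 = (1/247)*72 + 1668 = 72/247 + 1668 = 412068/247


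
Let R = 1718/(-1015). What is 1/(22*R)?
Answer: -1015/37796 ≈ -0.026855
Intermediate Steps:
R = -1718/1015 (R = 1718*(-1/1015) = -1718/1015 ≈ -1.6926)
1/(22*R) = 1/(22*(-1718/1015)) = 1/(-37796/1015) = -1015/37796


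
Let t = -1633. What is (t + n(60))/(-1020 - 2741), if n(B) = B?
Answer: 1573/3761 ≈ 0.41824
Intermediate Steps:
(t + n(60))/(-1020 - 2741) = (-1633 + 60)/(-1020 - 2741) = -1573/(-3761) = -1573*(-1/3761) = 1573/3761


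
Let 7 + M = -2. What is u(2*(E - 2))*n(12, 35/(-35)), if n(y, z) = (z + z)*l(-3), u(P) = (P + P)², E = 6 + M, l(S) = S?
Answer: 2400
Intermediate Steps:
M = -9 (M = -7 - 2 = -9)
E = -3 (E = 6 - 9 = -3)
u(P) = 4*P² (u(P) = (2*P)² = 4*P²)
n(y, z) = -6*z (n(y, z) = (z + z)*(-3) = (2*z)*(-3) = -6*z)
u(2*(E - 2))*n(12, 35/(-35)) = (4*(2*(-3 - 2))²)*(-210/(-35)) = (4*(2*(-5))²)*(-210*(-1)/35) = (4*(-10)²)*(-6*(-1)) = (4*100)*6 = 400*6 = 2400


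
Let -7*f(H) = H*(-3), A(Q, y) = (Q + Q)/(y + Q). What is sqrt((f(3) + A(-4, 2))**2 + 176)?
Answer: sqrt(9993)/7 ≈ 14.281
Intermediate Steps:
A(Q, y) = 2*Q/(Q + y) (A(Q, y) = (2*Q)/(Q + y) = 2*Q/(Q + y))
f(H) = 3*H/7 (f(H) = -H*(-3)/7 = -(-3)*H/7 = 3*H/7)
sqrt((f(3) + A(-4, 2))**2 + 176) = sqrt(((3/7)*3 + 2*(-4)/(-4 + 2))**2 + 176) = sqrt((9/7 + 2*(-4)/(-2))**2 + 176) = sqrt((9/7 + 2*(-4)*(-1/2))**2 + 176) = sqrt((9/7 + 4)**2 + 176) = sqrt((37/7)**2 + 176) = sqrt(1369/49 + 176) = sqrt(9993/49) = sqrt(9993)/7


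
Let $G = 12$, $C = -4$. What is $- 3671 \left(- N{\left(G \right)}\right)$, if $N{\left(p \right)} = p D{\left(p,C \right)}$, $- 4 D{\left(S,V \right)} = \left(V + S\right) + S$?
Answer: $-220260$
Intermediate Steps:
$D{\left(S,V \right)} = - \frac{S}{2} - \frac{V}{4}$ ($D{\left(S,V \right)} = - \frac{\left(V + S\right) + S}{4} = - \frac{\left(S + V\right) + S}{4} = - \frac{V + 2 S}{4} = - \frac{S}{2} - \frac{V}{4}$)
$N{\left(p \right)} = p \left(1 - \frac{p}{2}\right)$ ($N{\left(p \right)} = p \left(- \frac{p}{2} - -1\right) = p \left(- \frac{p}{2} + 1\right) = p \left(1 - \frac{p}{2}\right)$)
$- 3671 \left(- N{\left(G \right)}\right) = - 3671 \left(- \frac{12 \left(2 - 12\right)}{2}\right) = - 3671 \left(- \frac{12 \left(-10\right)}{2}\right) = - 3671 \left(\left(-1\right) \left(-60\right)\right) = \left(-3671\right) 60 = -220260$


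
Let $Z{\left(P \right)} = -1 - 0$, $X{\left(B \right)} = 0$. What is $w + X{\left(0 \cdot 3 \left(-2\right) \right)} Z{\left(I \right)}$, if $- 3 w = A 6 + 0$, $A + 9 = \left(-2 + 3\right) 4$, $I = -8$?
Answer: $10$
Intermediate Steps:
$Z{\left(P \right)} = -1$ ($Z{\left(P \right)} = -1 + 0 = -1$)
$A = -5$ ($A = -9 + \left(-2 + 3\right) 4 = -9 + 1 \cdot 4 = -9 + 4 = -5$)
$w = 10$ ($w = - \frac{\left(-5\right) 6 + 0}{3} = - \frac{-30 + 0}{3} = \left(- \frac{1}{3}\right) \left(-30\right) = 10$)
$w + X{\left(0 \cdot 3 \left(-2\right) \right)} Z{\left(I \right)} = 10 + 0 \left(-1\right) = 10 + 0 = 10$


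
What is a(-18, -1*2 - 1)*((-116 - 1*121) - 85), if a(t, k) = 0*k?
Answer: 0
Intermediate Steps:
a(t, k) = 0
a(-18, -1*2 - 1)*((-116 - 1*121) - 85) = 0*((-116 - 1*121) - 85) = 0*((-116 - 121) - 85) = 0*(-237 - 85) = 0*(-322) = 0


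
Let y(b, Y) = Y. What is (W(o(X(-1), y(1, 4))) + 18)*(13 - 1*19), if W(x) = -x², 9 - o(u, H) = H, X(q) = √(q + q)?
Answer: 42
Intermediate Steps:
X(q) = √2*√q (X(q) = √(2*q) = √2*√q)
o(u, H) = 9 - H
(W(o(X(-1), y(1, 4))) + 18)*(13 - 1*19) = (-(9 - 1*4)² + 18)*(13 - 1*19) = (-(9 - 4)² + 18)*(13 - 19) = (-1*5² + 18)*(-6) = (-1*25 + 18)*(-6) = (-25 + 18)*(-6) = -7*(-6) = 42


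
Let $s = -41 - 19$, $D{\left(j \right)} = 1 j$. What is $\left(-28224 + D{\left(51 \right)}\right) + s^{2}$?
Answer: $-24573$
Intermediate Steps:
$D{\left(j \right)} = j$
$s = -60$
$\left(-28224 + D{\left(51 \right)}\right) + s^{2} = \left(-28224 + 51\right) + \left(-60\right)^{2} = -28173 + 3600 = -24573$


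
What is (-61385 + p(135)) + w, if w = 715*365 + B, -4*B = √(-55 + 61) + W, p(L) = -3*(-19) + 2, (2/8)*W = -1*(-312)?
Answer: 199337 - √6/4 ≈ 1.9934e+5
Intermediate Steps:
W = 1248 (W = 4*(-1*(-312)) = 4*312 = 1248)
p(L) = 59 (p(L) = 57 + 2 = 59)
B = -312 - √6/4 (B = -(√(-55 + 61) + 1248)/4 = -(√6 + 1248)/4 = -(1248 + √6)/4 = -312 - √6/4 ≈ -312.61)
w = 260663 - √6/4 (w = 715*365 + (-312 - √6/4) = 260975 + (-312 - √6/4) = 260663 - √6/4 ≈ 2.6066e+5)
(-61385 + p(135)) + w = (-61385 + 59) + (260663 - √6/4) = -61326 + (260663 - √6/4) = 199337 - √6/4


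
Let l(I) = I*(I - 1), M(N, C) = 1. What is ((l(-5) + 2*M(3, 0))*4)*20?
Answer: 2560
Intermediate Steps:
l(I) = I*(-1 + I)
((l(-5) + 2*M(3, 0))*4)*20 = ((-5*(-1 - 5) + 2*1)*4)*20 = ((-5*(-6) + 2)*4)*20 = ((30 + 2)*4)*20 = (32*4)*20 = 128*20 = 2560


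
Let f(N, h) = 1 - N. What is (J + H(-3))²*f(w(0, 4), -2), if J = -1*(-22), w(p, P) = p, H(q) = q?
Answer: 361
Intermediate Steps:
J = 22
(J + H(-3))²*f(w(0, 4), -2) = (22 - 3)²*(1 - 1*0) = 19²*(1 + 0) = 361*1 = 361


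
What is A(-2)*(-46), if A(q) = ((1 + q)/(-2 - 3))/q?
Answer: 23/5 ≈ 4.6000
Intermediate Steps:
A(q) = (-⅕ - q/5)/q (A(q) = ((1 + q)/(-5))/q = ((1 + q)*(-⅕))/q = (-⅕ - q/5)/q)
A(-2)*(-46) = ((⅕)*(-1 - 1*(-2))/(-2))*(-46) = ((⅕)*(-½)*(-1 + 2))*(-46) = ((⅕)*(-½)*1)*(-46) = -⅒*(-46) = 23/5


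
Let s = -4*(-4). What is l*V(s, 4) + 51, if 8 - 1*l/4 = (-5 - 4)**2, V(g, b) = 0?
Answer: 51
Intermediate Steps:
s = 16
l = -292 (l = 32 - 4*(-5 - 4)**2 = 32 - 4*(-9)**2 = 32 - 4*81 = 32 - 324 = -292)
l*V(s, 4) + 51 = -292*0 + 51 = 0 + 51 = 51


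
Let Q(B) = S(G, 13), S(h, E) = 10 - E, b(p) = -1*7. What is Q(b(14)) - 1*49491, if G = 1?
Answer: -49494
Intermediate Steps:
b(p) = -7
Q(B) = -3 (Q(B) = 10 - 1*13 = 10 - 13 = -3)
Q(b(14)) - 1*49491 = -3 - 1*49491 = -3 - 49491 = -49494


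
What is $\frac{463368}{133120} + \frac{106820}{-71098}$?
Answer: $\frac{1170291229}{591535360} \approx 1.9784$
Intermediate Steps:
$\frac{463368}{133120} + \frac{106820}{-71098} = 463368 \cdot \frac{1}{133120} + 106820 \left(- \frac{1}{71098}\right) = \frac{57921}{16640} - \frac{53410}{35549} = \frac{1170291229}{591535360}$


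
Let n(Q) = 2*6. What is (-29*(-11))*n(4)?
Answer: 3828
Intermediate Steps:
n(Q) = 12
(-29*(-11))*n(4) = -29*(-11)*12 = 319*12 = 3828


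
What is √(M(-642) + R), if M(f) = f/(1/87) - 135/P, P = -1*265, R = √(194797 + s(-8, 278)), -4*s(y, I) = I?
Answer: √(-627569820 + 5618*√778910)/106 ≈ 235.4*I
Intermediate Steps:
s(y, I) = -I/4
R = √778910/2 (R = √(194797 - ¼*278) = √(194797 - 139/2) = √(389455/2) = √778910/2 ≈ 441.28)
P = -265
M(f) = 27/53 + 87*f (M(f) = f/(1/87) - 135/(-265) = f/(1/87) - 135*(-1/265) = f*87 + 27/53 = 87*f + 27/53 = 27/53 + 87*f)
√(M(-642) + R) = √((27/53 + 87*(-642)) + √778910/2) = √((27/53 - 55854) + √778910/2) = √(-2960235/53 + √778910/2)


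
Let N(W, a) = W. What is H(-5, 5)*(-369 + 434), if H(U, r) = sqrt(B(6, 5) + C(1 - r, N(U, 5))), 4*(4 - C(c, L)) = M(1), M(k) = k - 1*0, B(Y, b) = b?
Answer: 65*sqrt(35)/2 ≈ 192.27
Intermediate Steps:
M(k) = k (M(k) = k + 0 = k)
C(c, L) = 15/4 (C(c, L) = 4 - 1/4*1 = 4 - 1/4 = 15/4)
H(U, r) = sqrt(35)/2 (H(U, r) = sqrt(5 + 15/4) = sqrt(35/4) = sqrt(35)/2)
H(-5, 5)*(-369 + 434) = (sqrt(35)/2)*(-369 + 434) = (sqrt(35)/2)*65 = 65*sqrt(35)/2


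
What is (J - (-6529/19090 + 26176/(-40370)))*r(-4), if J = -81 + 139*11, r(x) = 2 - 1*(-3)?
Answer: 111668373397/15413266 ≈ 7245.0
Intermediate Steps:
r(x) = 5 (r(x) = 2 + 3 = 5)
J = 1448 (J = -81 + 1529 = 1448)
(J - (-6529/19090 + 26176/(-40370)))*r(-4) = (1448 - (-6529/19090 + 26176/(-40370)))*5 = (1448 - (-6529*1/19090 + 26176*(-1/40370)))*5 = (1448 - (-6529/19090 - 13088/20185))*5 = (1448 - 1*(-76327557/77066330))*5 = (1448 + 76327557/77066330)*5 = (111668373397/77066330)*5 = 111668373397/15413266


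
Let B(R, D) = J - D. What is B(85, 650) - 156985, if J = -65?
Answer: -157700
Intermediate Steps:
B(R, D) = -65 - D
B(85, 650) - 156985 = (-65 - 1*650) - 156985 = (-65 - 650) - 156985 = -715 - 156985 = -157700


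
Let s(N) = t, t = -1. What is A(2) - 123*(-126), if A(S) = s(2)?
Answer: 15497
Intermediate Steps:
s(N) = -1
A(S) = -1
A(2) - 123*(-126) = -1 - 123*(-126) = -1 + 15498 = 15497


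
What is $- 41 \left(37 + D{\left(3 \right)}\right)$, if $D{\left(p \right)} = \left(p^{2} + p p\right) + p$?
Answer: $-2378$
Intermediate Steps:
$D{\left(p \right)} = p + 2 p^{2}$ ($D{\left(p \right)} = \left(p^{2} + p^{2}\right) + p = 2 p^{2} + p = p + 2 p^{2}$)
$- 41 \left(37 + D{\left(3 \right)}\right) = - 41 \left(37 + 3 \left(1 + 2 \cdot 3\right)\right) = - 41 \left(37 + 3 \left(1 + 6\right)\right) = - 41 \left(37 + 3 \cdot 7\right) = - 41 \left(37 + 21\right) = \left(-41\right) 58 = -2378$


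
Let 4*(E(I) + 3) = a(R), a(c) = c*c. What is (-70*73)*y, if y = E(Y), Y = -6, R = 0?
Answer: 15330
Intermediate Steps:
a(c) = c**2
E(I) = -3 (E(I) = -3 + (1/4)*0**2 = -3 + (1/4)*0 = -3 + 0 = -3)
y = -3
(-70*73)*y = -70*73*(-3) = -5110*(-3) = 15330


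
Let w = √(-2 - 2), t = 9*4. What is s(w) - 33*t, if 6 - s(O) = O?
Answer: -1182 - 2*I ≈ -1182.0 - 2.0*I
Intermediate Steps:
t = 36
w = 2*I (w = √(-4) = 2*I ≈ 2.0*I)
s(O) = 6 - O
s(w) - 33*t = (6 - 2*I) - 33*36 = (6 - 2*I) - 1188 = -1182 - 2*I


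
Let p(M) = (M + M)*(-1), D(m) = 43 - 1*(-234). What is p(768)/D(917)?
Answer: -1536/277 ≈ -5.5451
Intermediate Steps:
D(m) = 277 (D(m) = 43 + 234 = 277)
p(M) = -2*M (p(M) = (2*M)*(-1) = -2*M)
p(768)/D(917) = -2*768/277 = -1536*1/277 = -1536/277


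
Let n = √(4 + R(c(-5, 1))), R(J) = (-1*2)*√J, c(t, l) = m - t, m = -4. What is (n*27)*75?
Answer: 2025*√2 ≈ 2863.8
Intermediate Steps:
c(t, l) = -4 - t
R(J) = -2*√J
n = √2 (n = √(4 - 2*√(-4 - 1*(-5))) = √(4 - 2*√(-4 + 5)) = √(4 - 2*√1) = √(4 - 2*1) = √(4 - 2) = √2 ≈ 1.4142)
(n*27)*75 = (√2*27)*75 = (27*√2)*75 = 2025*√2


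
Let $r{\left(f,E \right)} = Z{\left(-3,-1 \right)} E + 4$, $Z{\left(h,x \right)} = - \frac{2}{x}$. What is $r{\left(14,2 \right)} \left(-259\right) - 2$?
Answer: $-2074$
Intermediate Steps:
$r{\left(f,E \right)} = 4 + 2 E$ ($r{\left(f,E \right)} = - \frac{2}{-1} E + 4 = \left(-2\right) \left(-1\right) E + 4 = 2 E + 4 = 4 + 2 E$)
$r{\left(14,2 \right)} \left(-259\right) - 2 = \left(4 + 2 \cdot 2\right) \left(-259\right) - 2 = \left(4 + 4\right) \left(-259\right) - 2 = 8 \left(-259\right) - 2 = -2072 - 2 = -2074$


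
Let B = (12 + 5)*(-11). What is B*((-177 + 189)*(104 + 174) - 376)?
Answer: -553520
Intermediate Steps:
B = -187 (B = 17*(-11) = -187)
B*((-177 + 189)*(104 + 174) - 376) = -187*((-177 + 189)*(104 + 174) - 376) = -187*(12*278 - 376) = -187*(3336 - 376) = -187*2960 = -553520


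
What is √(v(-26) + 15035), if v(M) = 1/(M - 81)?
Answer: 2*√43033902/107 ≈ 122.62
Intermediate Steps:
v(M) = 1/(-81 + M)
√(v(-26) + 15035) = √(1/(-81 - 26) + 15035) = √(1/(-107) + 15035) = √(-1/107 + 15035) = √(1608744/107) = 2*√43033902/107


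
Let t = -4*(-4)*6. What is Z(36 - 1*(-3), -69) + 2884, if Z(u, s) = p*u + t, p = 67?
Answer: 5593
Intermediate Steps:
t = 96 (t = 16*6 = 96)
Z(u, s) = 96 + 67*u (Z(u, s) = 67*u + 96 = 96 + 67*u)
Z(36 - 1*(-3), -69) + 2884 = (96 + 67*(36 - 1*(-3))) + 2884 = (96 + 67*(36 + 3)) + 2884 = (96 + 67*39) + 2884 = (96 + 2613) + 2884 = 2709 + 2884 = 5593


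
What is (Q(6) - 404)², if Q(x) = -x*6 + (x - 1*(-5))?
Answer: 184041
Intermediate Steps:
Q(x) = 5 - 5*x (Q(x) = -6*x + (x + 5) = -6*x + (5 + x) = 5 - 5*x)
(Q(6) - 404)² = ((5 - 5*6) - 404)² = ((5 - 30) - 404)² = (-25 - 404)² = (-429)² = 184041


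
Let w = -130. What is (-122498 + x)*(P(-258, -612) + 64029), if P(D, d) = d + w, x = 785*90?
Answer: -3281304376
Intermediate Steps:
x = 70650
P(D, d) = -130 + d (P(D, d) = d - 130 = -130 + d)
(-122498 + x)*(P(-258, -612) + 64029) = (-122498 + 70650)*((-130 - 612) + 64029) = -51848*(-742 + 64029) = -51848*63287 = -3281304376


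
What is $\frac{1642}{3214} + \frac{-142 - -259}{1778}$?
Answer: $\frac{1647757}{2857246} \approx 0.57669$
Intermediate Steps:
$\frac{1642}{3214} + \frac{-142 - -259}{1778} = 1642 \cdot \frac{1}{3214} + \left(-142 + 259\right) \frac{1}{1778} = \frac{821}{1607} + 117 \cdot \frac{1}{1778} = \frac{821}{1607} + \frac{117}{1778} = \frac{1647757}{2857246}$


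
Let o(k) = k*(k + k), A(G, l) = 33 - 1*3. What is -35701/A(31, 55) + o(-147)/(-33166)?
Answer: -84668279/71070 ≈ -1191.3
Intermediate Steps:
A(G, l) = 30 (A(G, l) = 33 - 3 = 30)
o(k) = 2*k**2 (o(k) = k*(2*k) = 2*k**2)
-35701/A(31, 55) + o(-147)/(-33166) = -35701/30 + (2*(-147)**2)/(-33166) = -35701*1/30 + (2*21609)*(-1/33166) = -35701/30 + 43218*(-1/33166) = -35701/30 - 3087/2369 = -84668279/71070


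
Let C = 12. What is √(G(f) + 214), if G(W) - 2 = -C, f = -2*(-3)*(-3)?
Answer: 2*√51 ≈ 14.283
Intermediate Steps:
f = -18 (f = 6*(-3) = -18)
G(W) = -10 (G(W) = 2 - 1*12 = 2 - 12 = -10)
√(G(f) + 214) = √(-10 + 214) = √204 = 2*√51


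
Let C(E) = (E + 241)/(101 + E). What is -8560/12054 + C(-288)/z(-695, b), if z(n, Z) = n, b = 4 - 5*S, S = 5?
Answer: -556533469/783299055 ≈ -0.71050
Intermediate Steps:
b = -21 (b = 4 - 5*5 = 4 - 25 = -21)
C(E) = (241 + E)/(101 + E)
-8560/12054 + C(-288)/z(-695, b) = -8560/12054 + ((241 - 288)/(101 - 288))/(-695) = -8560*1/12054 + (-47/(-187))*(-1/695) = -4280/6027 - 1/187*(-47)*(-1/695) = -4280/6027 + (47/187)*(-1/695) = -4280/6027 - 47/129965 = -556533469/783299055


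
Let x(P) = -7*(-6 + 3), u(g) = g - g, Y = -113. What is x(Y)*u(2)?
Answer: 0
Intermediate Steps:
u(g) = 0
x(P) = 21 (x(P) = -7*(-3) = 21)
x(Y)*u(2) = 21*0 = 0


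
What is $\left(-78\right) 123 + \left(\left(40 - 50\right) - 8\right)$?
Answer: $-9612$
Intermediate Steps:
$\left(-78\right) 123 + \left(\left(40 - 50\right) - 8\right) = -9594 - 18 = -9612$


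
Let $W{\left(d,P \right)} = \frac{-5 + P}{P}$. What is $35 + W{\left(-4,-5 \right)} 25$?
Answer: $85$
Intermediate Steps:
$W{\left(d,P \right)} = \frac{-5 + P}{P}$
$35 + W{\left(-4,-5 \right)} 25 = 35 + \frac{-5 - 5}{-5} \cdot 25 = 35 + \left(- \frac{1}{5}\right) \left(-10\right) 25 = 35 + 2 \cdot 25 = 35 + 50 = 85$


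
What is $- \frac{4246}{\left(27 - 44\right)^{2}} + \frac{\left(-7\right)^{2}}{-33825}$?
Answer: $- \frac{143635111}{9775425} \approx -14.693$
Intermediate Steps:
$- \frac{4246}{\left(27 - 44\right)^{2}} + \frac{\left(-7\right)^{2}}{-33825} = - \frac{4246}{\left(-17\right)^{2}} + 49 \left(- \frac{1}{33825}\right) = - \frac{4246}{289} - \frac{49}{33825} = - \frac{143635111}{9775425}$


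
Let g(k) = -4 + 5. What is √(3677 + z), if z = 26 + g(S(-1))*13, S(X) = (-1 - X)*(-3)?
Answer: 2*√929 ≈ 60.959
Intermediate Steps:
S(X) = 3 + 3*X
g(k) = 1
z = 39 (z = 26 + 1*13 = 26 + 13 = 39)
√(3677 + z) = √(3677 + 39) = √3716 = 2*√929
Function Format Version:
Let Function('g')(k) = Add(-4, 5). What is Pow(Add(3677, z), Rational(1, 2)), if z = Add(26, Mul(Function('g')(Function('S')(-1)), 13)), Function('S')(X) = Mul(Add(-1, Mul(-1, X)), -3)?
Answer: Mul(2, Pow(929, Rational(1, 2))) ≈ 60.959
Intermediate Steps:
Function('S')(X) = Add(3, Mul(3, X))
Function('g')(k) = 1
z = 39 (z = Add(26, Mul(1, 13)) = Add(26, 13) = 39)
Pow(Add(3677, z), Rational(1, 2)) = Pow(Add(3677, 39), Rational(1, 2)) = Pow(3716, Rational(1, 2)) = Mul(2, Pow(929, Rational(1, 2)))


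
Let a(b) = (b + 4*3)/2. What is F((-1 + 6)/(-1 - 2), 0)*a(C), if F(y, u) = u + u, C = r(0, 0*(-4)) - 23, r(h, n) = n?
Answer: 0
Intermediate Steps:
C = -23 (C = 0*(-4) - 23 = 0 - 23 = -23)
F(y, u) = 2*u
a(b) = 6 + b/2 (a(b) = (b + 12)*(½) = (12 + b)*(½) = 6 + b/2)
F((-1 + 6)/(-1 - 2), 0)*a(C) = (2*0)*(6 + (½)*(-23)) = 0*(6 - 23/2) = 0*(-11/2) = 0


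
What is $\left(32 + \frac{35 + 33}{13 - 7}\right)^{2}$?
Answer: $\frac{16900}{9} \approx 1877.8$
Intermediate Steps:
$\left(32 + \frac{35 + 33}{13 - 7}\right)^{2} = \left(32 + \frac{68}{6}\right)^{2} = \left(32 + 68 \cdot \frac{1}{6}\right)^{2} = \left(32 + \frac{34}{3}\right)^{2} = \left(\frac{130}{3}\right)^{2} = \frac{16900}{9}$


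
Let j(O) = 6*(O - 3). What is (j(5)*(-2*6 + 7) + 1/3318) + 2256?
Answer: 7286329/3318 ≈ 2196.0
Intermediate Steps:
j(O) = -18 + 6*O (j(O) = 6*(-3 + O) = -18 + 6*O)
(j(5)*(-2*6 + 7) + 1/3318) + 2256 = ((-18 + 6*5)*(-2*6 + 7) + 1/3318) + 2256 = ((-18 + 30)*(-12 + 7) + 1/3318) + 2256 = (12*(-5) + 1/3318) + 2256 = (-60 + 1/3318) + 2256 = -199079/3318 + 2256 = 7286329/3318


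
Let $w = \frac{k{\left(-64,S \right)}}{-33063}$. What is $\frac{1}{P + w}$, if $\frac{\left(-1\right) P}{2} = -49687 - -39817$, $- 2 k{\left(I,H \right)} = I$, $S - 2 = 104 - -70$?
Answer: $\frac{33063}{652663588} \approx 5.0659 \cdot 10^{-5}$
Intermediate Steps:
$S = 176$ ($S = 2 + \left(104 - -70\right) = 2 + \left(104 + 70\right) = 2 + 174 = 176$)
$k{\left(I,H \right)} = - \frac{I}{2}$
$P = 19740$ ($P = - 2 \left(-49687 - -39817\right) = - 2 \left(-49687 + 39817\right) = \left(-2\right) \left(-9870\right) = 19740$)
$w = - \frac{32}{33063}$ ($w = \frac{\left(- \frac{1}{2}\right) \left(-64\right)}{-33063} = 32 \left(- \frac{1}{33063}\right) = - \frac{32}{33063} \approx -0.00096785$)
$\frac{1}{P + w} = \frac{1}{19740 - \frac{32}{33063}} = \frac{1}{\frac{652663588}{33063}} = \frac{33063}{652663588}$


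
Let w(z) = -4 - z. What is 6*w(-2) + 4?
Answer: -8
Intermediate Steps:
6*w(-2) + 4 = 6*(-4 - 1*(-2)) + 4 = 6*(-4 + 2) + 4 = 6*(-2) + 4 = -12 + 4 = -8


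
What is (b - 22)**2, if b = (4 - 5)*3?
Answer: 625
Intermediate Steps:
b = -3 (b = -1*3 = -3)
(b - 22)**2 = (-3 - 22)**2 = (-25)**2 = 625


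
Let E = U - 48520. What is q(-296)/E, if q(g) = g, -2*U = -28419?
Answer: 592/68621 ≈ 0.0086271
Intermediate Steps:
U = 28419/2 (U = -½*(-28419) = 28419/2 ≈ 14210.)
E = -68621/2 (E = 28419/2 - 48520 = -68621/2 ≈ -34311.)
q(-296)/E = -296/(-68621/2) = -296*(-2/68621) = 592/68621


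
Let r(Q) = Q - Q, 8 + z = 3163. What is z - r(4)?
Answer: 3155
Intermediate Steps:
z = 3155 (z = -8 + 3163 = 3155)
r(Q) = 0
z - r(4) = 3155 - 1*0 = 3155 + 0 = 3155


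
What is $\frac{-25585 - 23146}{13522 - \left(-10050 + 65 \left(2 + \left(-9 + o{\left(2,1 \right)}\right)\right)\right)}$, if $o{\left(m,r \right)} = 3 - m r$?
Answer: $- \frac{48731}{23962} \approx -2.0337$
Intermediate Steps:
$o{\left(m,r \right)} = 3 - m r$
$\frac{-25585 - 23146}{13522 - \left(-10050 + 65 \left(2 + \left(-9 + o{\left(2,1 \right)}\right)\right)\right)} = \frac{-25585 - 23146}{13522 + \left(\left(- 65 \left(2 - \left(6 + 2\right)\right) + 7221\right) + 2829\right)} = - \frac{48731}{13522 + \left(\left(- 65 \left(2 + \left(-9 + \left(3 - 2\right)\right)\right) + 7221\right) + 2829\right)} = - \frac{48731}{13522 + \left(\left(- 65 \left(2 + \left(-9 + 1\right)\right) + 7221\right) + 2829\right)} = - \frac{48731}{13522 + \left(\left(- 65 \left(2 - 8\right) + 7221\right) + 2829\right)} = - \frac{48731}{13522 + \left(\left(\left(-65\right) \left(-6\right) + 7221\right) + 2829\right)} = - \frac{48731}{13522 + \left(\left(390 + 7221\right) + 2829\right)} = - \frac{48731}{13522 + \left(7611 + 2829\right)} = - \frac{48731}{13522 + 10440} = - \frac{48731}{23962}$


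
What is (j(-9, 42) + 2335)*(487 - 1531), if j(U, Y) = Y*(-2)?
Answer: -2350044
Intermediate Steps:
j(U, Y) = -2*Y
(j(-9, 42) + 2335)*(487 - 1531) = (-2*42 + 2335)*(487 - 1531) = (-84 + 2335)*(-1044) = 2251*(-1044) = -2350044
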